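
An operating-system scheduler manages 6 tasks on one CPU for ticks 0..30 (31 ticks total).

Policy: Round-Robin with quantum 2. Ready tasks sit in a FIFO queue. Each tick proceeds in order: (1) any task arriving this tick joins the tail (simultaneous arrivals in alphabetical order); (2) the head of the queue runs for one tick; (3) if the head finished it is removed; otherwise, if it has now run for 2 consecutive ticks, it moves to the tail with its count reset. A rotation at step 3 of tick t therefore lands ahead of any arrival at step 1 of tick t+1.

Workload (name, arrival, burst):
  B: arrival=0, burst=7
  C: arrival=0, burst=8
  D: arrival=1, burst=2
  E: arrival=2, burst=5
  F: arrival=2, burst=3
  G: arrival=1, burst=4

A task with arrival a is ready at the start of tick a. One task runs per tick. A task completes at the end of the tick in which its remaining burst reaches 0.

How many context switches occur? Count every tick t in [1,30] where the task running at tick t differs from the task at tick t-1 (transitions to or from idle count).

context switches = 16

t=0: queue=[B,C] q_used=0 → run B
t=1: queue=[B,C,D,G] q_used=1 → run B
t=2: queue=[C,D,G,B,E,F] q_used=0 → run C
t=3: queue=[C,D,G,B,E,F] q_used=1 → run C
t=4: queue=[D,G,B,E,F,C] q_used=0 → run D
t=5: queue=[D,G,B,E,F,C] q_used=1 → run D
t=6: queue=[G,B,E,F,C] q_used=0 → run G
t=7: queue=[G,B,E,F,C] q_used=1 → run G
t=8: queue=[B,E,F,C,G] q_used=0 → run B
t=9: queue=[B,E,F,C,G] q_used=1 → run B
t=10: queue=[E,F,C,G,B] q_used=0 → run E
t=11: queue=[E,F,C,G,B] q_used=1 → run E
t=12: queue=[F,C,G,B,E] q_used=0 → run F
t=13: queue=[F,C,G,B,E] q_used=1 → run F
t=14: queue=[C,G,B,E,F] q_used=0 → run C
t=15: queue=[C,G,B,E,F] q_used=1 → run C
t=16: queue=[G,B,E,F,C] q_used=0 → run G
t=17: queue=[G,B,E,F,C] q_used=1 → run G
t=18: queue=[B,E,F,C] q_used=0 → run B
t=19: queue=[B,E,F,C] q_used=1 → run B
t=20: queue=[E,F,C,B] q_used=0 → run E
t=21: queue=[E,F,C,B] q_used=1 → run E
t=22: queue=[F,C,B,E] q_used=0 → run F
t=23: queue=[C,B,E] q_used=0 → run C
t=24: queue=[C,B,E] q_used=1 → run C
t=25: queue=[B,E,C] q_used=0 → run B
t=26: queue=[E,C] q_used=0 → run E
t=27: queue=[C] q_used=0 → run C
t=28: queue=[C] q_used=1 → run C
t=29: (idle)
t=30: (idle)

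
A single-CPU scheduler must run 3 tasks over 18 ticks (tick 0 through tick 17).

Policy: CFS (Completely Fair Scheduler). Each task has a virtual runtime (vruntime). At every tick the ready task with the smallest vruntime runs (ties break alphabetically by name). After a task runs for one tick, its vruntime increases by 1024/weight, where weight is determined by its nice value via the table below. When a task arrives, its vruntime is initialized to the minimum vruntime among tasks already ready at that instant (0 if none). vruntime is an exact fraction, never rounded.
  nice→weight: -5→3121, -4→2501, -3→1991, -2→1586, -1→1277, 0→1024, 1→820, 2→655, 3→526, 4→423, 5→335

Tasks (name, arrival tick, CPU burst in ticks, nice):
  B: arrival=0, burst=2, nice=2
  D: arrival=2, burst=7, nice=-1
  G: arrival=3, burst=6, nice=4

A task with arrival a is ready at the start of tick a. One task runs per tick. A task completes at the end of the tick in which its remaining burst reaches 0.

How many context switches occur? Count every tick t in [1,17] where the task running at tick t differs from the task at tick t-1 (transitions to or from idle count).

t=0: vr[B=0] → run B
t=1: vr[B=1024/655] → run B
t=2: vr[D=0] → run D
t=3: vr[D=1024/1277 G=1024/1277] → run D
t=4: vr[D=2048/1277 G=1024/1277] → run G
t=5: vr[D=2048/1277 G=1740800/540171] → run D
t=6: vr[D=3072/1277 G=1740800/540171] → run D
t=7: vr[D=4096/1277 G=1740800/540171] → run D
t=8: vr[D=5120/1277 G=1740800/540171] → run G
t=9: vr[D=5120/1277 G=3048448/540171] → run D
t=10: vr[D=6144/1277 G=3048448/540171] → run D
t=11: vr[G=3048448/540171] → run G
t=12: vr[G=1452032/180057] → run G
t=13: vr[G=5663744/540171] → run G
t=14: vr[G=6971392/540171] → run G
t=15: (idle)
t=16: (idle)
t=17: (idle)

context switches = 7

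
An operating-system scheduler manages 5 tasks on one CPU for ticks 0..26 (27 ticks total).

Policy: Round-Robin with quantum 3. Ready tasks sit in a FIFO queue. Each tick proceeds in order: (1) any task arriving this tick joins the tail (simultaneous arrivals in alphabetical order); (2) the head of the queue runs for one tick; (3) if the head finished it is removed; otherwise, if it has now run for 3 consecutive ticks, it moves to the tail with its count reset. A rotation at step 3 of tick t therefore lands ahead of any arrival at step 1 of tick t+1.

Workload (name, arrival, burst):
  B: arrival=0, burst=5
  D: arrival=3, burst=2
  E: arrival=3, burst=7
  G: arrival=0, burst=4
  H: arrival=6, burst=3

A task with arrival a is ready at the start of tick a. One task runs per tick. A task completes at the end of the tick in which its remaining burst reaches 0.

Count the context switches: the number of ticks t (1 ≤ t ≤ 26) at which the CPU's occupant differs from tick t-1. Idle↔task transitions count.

t=0: queue=[B,G] q_used=0 → run B
t=1: queue=[B,G] q_used=1 → run B
t=2: queue=[B,G] q_used=2 → run B
t=3: queue=[G,B,D,E] q_used=0 → run G
t=4: queue=[G,B,D,E] q_used=1 → run G
t=5: queue=[G,B,D,E] q_used=2 → run G
t=6: queue=[B,D,E,G,H] q_used=0 → run B
t=7: queue=[B,D,E,G,H] q_used=1 → run B
t=8: queue=[D,E,G,H] q_used=0 → run D
t=9: queue=[D,E,G,H] q_used=1 → run D
t=10: queue=[E,G,H] q_used=0 → run E
t=11: queue=[E,G,H] q_used=1 → run E
t=12: queue=[E,G,H] q_used=2 → run E
t=13: queue=[G,H,E] q_used=0 → run G
t=14: queue=[H,E] q_used=0 → run H
t=15: queue=[H,E] q_used=1 → run H
t=16: queue=[H,E] q_used=2 → run H
t=17: queue=[E] q_used=0 → run E
t=18: queue=[E] q_used=1 → run E
t=19: queue=[E] q_used=2 → run E
t=20: queue=[E] q_used=0 → run E
t=21: (idle)
t=22: (idle)
t=23: (idle)
t=24: (idle)
t=25: (idle)
t=26: (idle)

context switches = 8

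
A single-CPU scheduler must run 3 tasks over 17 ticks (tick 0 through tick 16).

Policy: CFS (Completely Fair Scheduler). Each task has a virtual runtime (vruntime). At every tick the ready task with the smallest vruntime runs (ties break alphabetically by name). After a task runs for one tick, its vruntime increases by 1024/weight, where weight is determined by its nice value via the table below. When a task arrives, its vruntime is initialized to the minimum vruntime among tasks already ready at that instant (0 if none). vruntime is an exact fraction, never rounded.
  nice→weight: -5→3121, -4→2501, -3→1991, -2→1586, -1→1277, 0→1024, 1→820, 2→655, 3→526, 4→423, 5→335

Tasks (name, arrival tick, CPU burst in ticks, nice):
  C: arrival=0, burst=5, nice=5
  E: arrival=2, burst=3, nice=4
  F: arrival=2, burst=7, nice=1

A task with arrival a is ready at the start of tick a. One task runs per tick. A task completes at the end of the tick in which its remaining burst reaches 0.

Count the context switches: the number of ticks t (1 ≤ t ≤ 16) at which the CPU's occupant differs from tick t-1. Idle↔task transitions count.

t=0: vr[C=0] → run C
t=1: vr[C=1024/335] → run C
t=2: vr[C=2048/335 E=2048/335 F=2048/335] → run C
t=3: vr[C=3072/335 E=2048/335 F=2048/335] → run E
t=4: vr[C=3072/335 E=1209344/141705 F=2048/335] → run F
t=5: vr[C=3072/335 E=1209344/141705 F=20224/2747] → run F
t=6: vr[C=3072/335 E=1209344/141705 F=118272/13735] → run E
t=7: vr[C=3072/335 E=1552384/141705 F=118272/13735] → run F
t=8: vr[C=3072/335 E=1552384/141705 F=135424/13735] → run C
t=9: vr[C=4096/335 E=1552384/141705 F=135424/13735] → run F
t=10: vr[C=4096/335 E=1552384/141705 F=152576/13735] → run E
t=11: vr[C=4096/335 F=152576/13735] → run F
t=12: vr[C=4096/335 F=169728/13735] → run C
t=13: vr[F=169728/13735] → run F
t=14: vr[F=37376/2747] → run F
t=15: (idle)
t=16: (idle)

context switches = 11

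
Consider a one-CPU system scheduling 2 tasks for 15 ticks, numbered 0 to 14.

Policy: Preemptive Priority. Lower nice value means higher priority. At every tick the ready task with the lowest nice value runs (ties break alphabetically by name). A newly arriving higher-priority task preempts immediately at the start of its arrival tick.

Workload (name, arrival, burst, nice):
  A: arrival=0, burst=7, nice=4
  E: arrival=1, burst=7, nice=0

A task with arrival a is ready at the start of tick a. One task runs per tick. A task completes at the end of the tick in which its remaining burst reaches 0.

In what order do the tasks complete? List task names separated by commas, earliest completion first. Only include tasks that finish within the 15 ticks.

completion order = E, A

t=0: ready={A} → run A
t=1: ready={A,E} → run E
t=2: ready={A,E} → run E
t=3: ready={A,E} → run E
t=4: ready={A,E} → run E
t=5: ready={A,E} → run E
t=6: ready={A,E} → run E
t=7: ready={A,E} → run E
t=8: ready={A} → run A
t=9: ready={A} → run A
t=10: ready={A} → run A
t=11: ready={A} → run A
t=12: ready={A} → run A
t=13: ready={A} → run A
t=14: (idle)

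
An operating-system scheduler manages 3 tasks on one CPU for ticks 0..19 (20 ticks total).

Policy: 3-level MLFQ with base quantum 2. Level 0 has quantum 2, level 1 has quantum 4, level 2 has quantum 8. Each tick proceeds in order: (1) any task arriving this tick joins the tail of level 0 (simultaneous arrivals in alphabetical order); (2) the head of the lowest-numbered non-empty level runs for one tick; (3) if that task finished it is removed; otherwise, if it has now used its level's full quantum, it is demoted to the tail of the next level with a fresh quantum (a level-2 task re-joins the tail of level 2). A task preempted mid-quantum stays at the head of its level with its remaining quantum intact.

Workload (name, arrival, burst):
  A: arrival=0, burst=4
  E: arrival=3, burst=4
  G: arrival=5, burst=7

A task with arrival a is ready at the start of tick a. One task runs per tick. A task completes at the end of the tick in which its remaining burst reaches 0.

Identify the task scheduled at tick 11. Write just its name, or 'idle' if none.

running at tick 11 = G

t=0: L0/L1/L2 = A/-/- → run A
t=1: L0/L1/L2 = A/-/- → run A
t=2: L0/L1/L2 = -/A/- → run A
t=3: L0/L1/L2 = E/A/- → run E
t=4: L0/L1/L2 = E/A/- → run E
t=5: L0/L1/L2 = G/AE/- → run G
t=6: L0/L1/L2 = G/AE/- → run G
t=7: L0/L1/L2 = -/AEG/- → run A
t=8: L0/L1/L2 = -/EG/- → run E
t=9: L0/L1/L2 = -/EG/- → run E
t=10: L0/L1/L2 = -/G/- → run G
t=11: L0/L1/L2 = -/G/- → run G
t=12: L0/L1/L2 = -/G/- → run G
t=13: L0/L1/L2 = -/G/- → run G
t=14: L0/L1/L2 = -/-/G → run G
t=15: (idle)
t=16: (idle)
t=17: (idle)
t=18: (idle)
t=19: (idle)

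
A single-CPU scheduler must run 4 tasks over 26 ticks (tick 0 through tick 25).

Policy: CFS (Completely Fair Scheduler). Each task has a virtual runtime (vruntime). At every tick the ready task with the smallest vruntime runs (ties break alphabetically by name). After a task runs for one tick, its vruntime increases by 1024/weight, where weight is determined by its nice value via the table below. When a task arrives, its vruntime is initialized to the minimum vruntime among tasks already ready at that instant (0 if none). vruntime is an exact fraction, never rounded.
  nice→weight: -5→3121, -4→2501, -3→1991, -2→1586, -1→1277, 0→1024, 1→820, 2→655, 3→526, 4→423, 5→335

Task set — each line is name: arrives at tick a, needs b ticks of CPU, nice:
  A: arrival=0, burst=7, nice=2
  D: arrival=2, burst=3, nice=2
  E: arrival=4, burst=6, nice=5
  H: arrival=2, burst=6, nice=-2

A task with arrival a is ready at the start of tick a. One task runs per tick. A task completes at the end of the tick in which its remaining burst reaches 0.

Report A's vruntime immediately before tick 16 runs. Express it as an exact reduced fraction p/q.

t=0: vr[A=0] → run A
t=1: vr[A=1024/655] → run A
t=2: vr[A=2048/655 D=2048/655 H=2048/655] → run A
t=3: vr[A=3072/655 D=2048/655 H=2048/655] → run D
t=4: vr[A=3072/655 D=3072/655 E=2048/655 H=2048/655] → run E
t=5: vr[A=3072/655 D=3072/655 E=54272/8777 H=2048/655] → run H
t=6: vr[A=3072/655 D=3072/655 E=54272/8777 H=1959424/519415] → run H
t=7: vr[A=3072/655 D=3072/655 E=54272/8777 H=2294784/519415] → run H
t=8: vr[A=3072/655 D=3072/655 E=54272/8777 H=2630144/519415] → run A
t=9: vr[A=4096/655 D=3072/655 E=54272/8777 H=2630144/519415] → run D
t=10: vr[A=4096/655 D=4096/655 E=54272/8777 H=2630144/519415] → run H
t=11: vr[A=4096/655 D=4096/655 E=54272/8777 H=2965504/519415] → run H
t=12: vr[A=4096/655 D=4096/655 E=54272/8777 H=3300864/519415] → run E
t=13: vr[A=4096/655 D=4096/655 E=405504/43885 H=3300864/519415] → run A
t=14: vr[A=1024/131 D=4096/655 E=405504/43885 H=3300864/519415] → run D
t=15: vr[A=1024/131 E=405504/43885 H=3300864/519415] → run H
t=16: vr[A=1024/131 E=405504/43885] → run A
t=17: vr[A=6144/655 E=405504/43885] → run E
t=18: vr[A=6144/655 E=539648/43885] → run A
t=19: vr[E=539648/43885] → run E
t=20: vr[E=673792/43885] → run E
t=21: vr[E=807936/43885] → run E
t=22: (idle)
t=23: (idle)
t=24: (idle)
t=25: (idle)

vruntime(A, start of tick 16) = 1024/131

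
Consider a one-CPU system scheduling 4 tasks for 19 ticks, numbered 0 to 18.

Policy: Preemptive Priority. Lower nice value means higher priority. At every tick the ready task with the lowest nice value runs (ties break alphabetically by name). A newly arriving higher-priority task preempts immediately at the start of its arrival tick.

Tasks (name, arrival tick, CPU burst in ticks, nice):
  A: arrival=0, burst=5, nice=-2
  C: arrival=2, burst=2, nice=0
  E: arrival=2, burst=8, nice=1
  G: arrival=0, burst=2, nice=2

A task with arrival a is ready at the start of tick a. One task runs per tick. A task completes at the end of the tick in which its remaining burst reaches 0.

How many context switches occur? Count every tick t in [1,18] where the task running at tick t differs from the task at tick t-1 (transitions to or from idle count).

context switches = 4

t=0: ready={A,G} → run A
t=1: ready={A,G} → run A
t=2: ready={A,C,E,G} → run A
t=3: ready={A,C,E,G} → run A
t=4: ready={A,C,E,G} → run A
t=5: ready={C,E,G} → run C
t=6: ready={C,E,G} → run C
t=7: ready={E,G} → run E
t=8: ready={E,G} → run E
t=9: ready={E,G} → run E
t=10: ready={E,G} → run E
t=11: ready={E,G} → run E
t=12: ready={E,G} → run E
t=13: ready={E,G} → run E
t=14: ready={E,G} → run E
t=15: ready={G} → run G
t=16: ready={G} → run G
t=17: (idle)
t=18: (idle)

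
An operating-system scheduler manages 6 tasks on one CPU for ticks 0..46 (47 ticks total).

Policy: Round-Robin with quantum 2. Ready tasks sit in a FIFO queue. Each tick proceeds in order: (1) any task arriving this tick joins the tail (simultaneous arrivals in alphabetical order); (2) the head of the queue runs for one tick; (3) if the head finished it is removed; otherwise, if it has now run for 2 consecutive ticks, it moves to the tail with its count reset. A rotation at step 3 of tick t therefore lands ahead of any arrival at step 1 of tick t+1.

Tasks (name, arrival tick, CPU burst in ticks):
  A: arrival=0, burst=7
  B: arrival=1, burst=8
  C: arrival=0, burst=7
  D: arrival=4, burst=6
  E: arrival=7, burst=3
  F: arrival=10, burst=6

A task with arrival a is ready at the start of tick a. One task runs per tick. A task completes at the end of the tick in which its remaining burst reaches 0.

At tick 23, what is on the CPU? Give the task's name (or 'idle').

t=0: queue=[A,C] q_used=0 → run A
t=1: queue=[A,C,B] q_used=1 → run A
t=2: queue=[C,B,A] q_used=0 → run C
t=3: queue=[C,B,A] q_used=1 → run C
t=4: queue=[B,A,C,D] q_used=0 → run B
t=5: queue=[B,A,C,D] q_used=1 → run B
t=6: queue=[A,C,D,B] q_used=0 → run A
t=7: queue=[A,C,D,B,E] q_used=1 → run A
t=8: queue=[C,D,B,E,A] q_used=0 → run C
t=9: queue=[C,D,B,E,A] q_used=1 → run C
t=10: queue=[D,B,E,A,C,F] q_used=0 → run D
t=11: queue=[D,B,E,A,C,F] q_used=1 → run D
t=12: queue=[B,E,A,C,F,D] q_used=0 → run B
t=13: queue=[B,E,A,C,F,D] q_used=1 → run B
t=14: queue=[E,A,C,F,D,B] q_used=0 → run E
t=15: queue=[E,A,C,F,D,B] q_used=1 → run E
t=16: queue=[A,C,F,D,B,E] q_used=0 → run A
t=17: queue=[A,C,F,D,B,E] q_used=1 → run A
t=18: queue=[C,F,D,B,E,A] q_used=0 → run C
t=19: queue=[C,F,D,B,E,A] q_used=1 → run C
t=20: queue=[F,D,B,E,A,C] q_used=0 → run F
t=21: queue=[F,D,B,E,A,C] q_used=1 → run F
t=22: queue=[D,B,E,A,C,F] q_used=0 → run D
t=23: queue=[D,B,E,A,C,F] q_used=1 → run D
t=24: queue=[B,E,A,C,F,D] q_used=0 → run B
t=25: queue=[B,E,A,C,F,D] q_used=1 → run B
t=26: queue=[E,A,C,F,D,B] q_used=0 → run E
t=27: queue=[A,C,F,D,B] q_used=0 → run A
t=28: queue=[C,F,D,B] q_used=0 → run C
t=29: queue=[F,D,B] q_used=0 → run F
t=30: queue=[F,D,B] q_used=1 → run F
t=31: queue=[D,B,F] q_used=0 → run D
t=32: queue=[D,B,F] q_used=1 → run D
t=33: queue=[B,F] q_used=0 → run B
t=34: queue=[B,F] q_used=1 → run B
t=35: queue=[F] q_used=0 → run F
t=36: queue=[F] q_used=1 → run F
t=37: (idle)
t=38: (idle)
t=39: (idle)
t=40: (idle)
t=41: (idle)
t=42: (idle)
t=43: (idle)
t=44: (idle)
t=45: (idle)
t=46: (idle)

running at tick 23 = D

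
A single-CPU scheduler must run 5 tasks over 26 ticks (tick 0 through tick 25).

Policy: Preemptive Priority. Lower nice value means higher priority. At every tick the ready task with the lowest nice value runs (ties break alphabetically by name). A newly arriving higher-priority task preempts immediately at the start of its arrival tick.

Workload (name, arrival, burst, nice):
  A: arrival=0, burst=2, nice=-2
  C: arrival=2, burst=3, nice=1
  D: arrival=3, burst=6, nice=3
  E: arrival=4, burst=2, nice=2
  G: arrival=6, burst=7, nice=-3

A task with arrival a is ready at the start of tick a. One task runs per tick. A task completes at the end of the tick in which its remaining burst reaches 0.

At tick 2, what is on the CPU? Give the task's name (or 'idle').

running at tick 2 = C

t=0: ready={A} → run A
t=1: ready={A} → run A
t=2: ready={C} → run C
t=3: ready={C,D} → run C
t=4: ready={C,D,E} → run C
t=5: ready={D,E} → run E
t=6: ready={D,E,G} → run G
t=7: ready={D,E,G} → run G
t=8: ready={D,E,G} → run G
t=9: ready={D,E,G} → run G
t=10: ready={D,E,G} → run G
t=11: ready={D,E,G} → run G
t=12: ready={D,E,G} → run G
t=13: ready={D,E} → run E
t=14: ready={D} → run D
t=15: ready={D} → run D
t=16: ready={D} → run D
t=17: ready={D} → run D
t=18: ready={D} → run D
t=19: ready={D} → run D
t=20: (idle)
t=21: (idle)
t=22: (idle)
t=23: (idle)
t=24: (idle)
t=25: (idle)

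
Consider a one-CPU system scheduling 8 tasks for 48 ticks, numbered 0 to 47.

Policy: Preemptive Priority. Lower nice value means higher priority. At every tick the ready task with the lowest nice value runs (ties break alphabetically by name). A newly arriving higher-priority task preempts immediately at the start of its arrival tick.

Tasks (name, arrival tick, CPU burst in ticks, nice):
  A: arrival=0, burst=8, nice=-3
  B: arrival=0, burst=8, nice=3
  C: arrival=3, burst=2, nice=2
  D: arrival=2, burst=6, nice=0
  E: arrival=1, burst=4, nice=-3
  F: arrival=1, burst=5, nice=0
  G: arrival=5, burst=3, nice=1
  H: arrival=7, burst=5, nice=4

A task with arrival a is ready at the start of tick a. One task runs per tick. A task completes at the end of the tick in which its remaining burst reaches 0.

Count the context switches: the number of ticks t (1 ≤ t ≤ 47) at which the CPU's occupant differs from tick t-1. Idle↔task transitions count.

t=0: ready={A,B} → run A
t=1: ready={A,B,E,F} → run A
t=2: ready={A,B,D,E,F} → run A
t=3: ready={A,B,C,D,E,F} → run A
t=4: ready={A,B,C,D,E,F} → run A
t=5: ready={A,B,C,D,E,F,G} → run A
t=6: ready={A,B,C,D,E,F,G} → run A
t=7: ready={A,B,C,D,E,F,G,H} → run A
t=8: ready={B,C,D,E,F,G,H} → run E
t=9: ready={B,C,D,E,F,G,H} → run E
t=10: ready={B,C,D,E,F,G,H} → run E
t=11: ready={B,C,D,E,F,G,H} → run E
t=12: ready={B,C,D,F,G,H} → run D
t=13: ready={B,C,D,F,G,H} → run D
t=14: ready={B,C,D,F,G,H} → run D
t=15: ready={B,C,D,F,G,H} → run D
t=16: ready={B,C,D,F,G,H} → run D
t=17: ready={B,C,D,F,G,H} → run D
t=18: ready={B,C,F,G,H} → run F
t=19: ready={B,C,F,G,H} → run F
t=20: ready={B,C,F,G,H} → run F
t=21: ready={B,C,F,G,H} → run F
t=22: ready={B,C,F,G,H} → run F
t=23: ready={B,C,G,H} → run G
t=24: ready={B,C,G,H} → run G
t=25: ready={B,C,G,H} → run G
t=26: ready={B,C,H} → run C
t=27: ready={B,C,H} → run C
t=28: ready={B,H} → run B
t=29: ready={B,H} → run B
t=30: ready={B,H} → run B
t=31: ready={B,H} → run B
t=32: ready={B,H} → run B
t=33: ready={B,H} → run B
t=34: ready={B,H} → run B
t=35: ready={B,H} → run B
t=36: ready={H} → run H
t=37: ready={H} → run H
t=38: ready={H} → run H
t=39: ready={H} → run H
t=40: ready={H} → run H
t=41: (idle)
t=42: (idle)
t=43: (idle)
t=44: (idle)
t=45: (idle)
t=46: (idle)
t=47: (idle)

context switches = 8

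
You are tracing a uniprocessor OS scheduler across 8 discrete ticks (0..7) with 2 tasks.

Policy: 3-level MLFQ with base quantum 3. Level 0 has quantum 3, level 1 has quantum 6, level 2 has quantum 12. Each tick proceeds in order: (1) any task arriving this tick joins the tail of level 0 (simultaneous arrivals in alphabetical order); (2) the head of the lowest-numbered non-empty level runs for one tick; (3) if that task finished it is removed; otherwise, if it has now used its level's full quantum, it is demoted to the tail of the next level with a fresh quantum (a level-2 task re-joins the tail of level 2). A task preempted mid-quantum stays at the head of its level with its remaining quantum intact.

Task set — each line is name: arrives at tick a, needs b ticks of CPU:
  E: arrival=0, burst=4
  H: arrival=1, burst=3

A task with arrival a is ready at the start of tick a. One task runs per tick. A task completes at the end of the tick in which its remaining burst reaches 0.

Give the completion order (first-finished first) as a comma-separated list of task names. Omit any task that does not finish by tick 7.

t=0: L0/L1/L2 = E/-/- → run E
t=1: L0/L1/L2 = EH/-/- → run E
t=2: L0/L1/L2 = EH/-/- → run E
t=3: L0/L1/L2 = H/E/- → run H
t=4: L0/L1/L2 = H/E/- → run H
t=5: L0/L1/L2 = H/E/- → run H
t=6: L0/L1/L2 = -/E/- → run E
t=7: (idle)

completion order = H, E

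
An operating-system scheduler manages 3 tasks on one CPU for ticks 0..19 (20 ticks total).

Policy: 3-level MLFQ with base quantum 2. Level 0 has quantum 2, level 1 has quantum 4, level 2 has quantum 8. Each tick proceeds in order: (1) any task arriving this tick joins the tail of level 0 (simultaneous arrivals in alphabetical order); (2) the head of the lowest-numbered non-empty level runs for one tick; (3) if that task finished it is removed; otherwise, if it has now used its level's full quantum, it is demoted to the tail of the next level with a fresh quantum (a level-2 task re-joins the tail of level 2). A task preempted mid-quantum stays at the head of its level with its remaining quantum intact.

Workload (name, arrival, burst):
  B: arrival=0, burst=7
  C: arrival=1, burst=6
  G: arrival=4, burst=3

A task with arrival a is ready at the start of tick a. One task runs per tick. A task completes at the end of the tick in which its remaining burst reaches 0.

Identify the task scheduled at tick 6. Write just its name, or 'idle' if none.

t=0: L0/L1/L2 = B/-/- → run B
t=1: L0/L1/L2 = BC/-/- → run B
t=2: L0/L1/L2 = C/B/- → run C
t=3: L0/L1/L2 = C/B/- → run C
t=4: L0/L1/L2 = G/BC/- → run G
t=5: L0/L1/L2 = G/BC/- → run G
t=6: L0/L1/L2 = -/BCG/- → run B
t=7: L0/L1/L2 = -/BCG/- → run B
t=8: L0/L1/L2 = -/BCG/- → run B
t=9: L0/L1/L2 = -/BCG/- → run B
t=10: L0/L1/L2 = -/CG/B → run C
t=11: L0/L1/L2 = -/CG/B → run C
t=12: L0/L1/L2 = -/CG/B → run C
t=13: L0/L1/L2 = -/CG/B → run C
t=14: L0/L1/L2 = -/G/B → run G
t=15: L0/L1/L2 = -/-/B → run B
t=16: (idle)
t=17: (idle)
t=18: (idle)
t=19: (idle)

running at tick 6 = B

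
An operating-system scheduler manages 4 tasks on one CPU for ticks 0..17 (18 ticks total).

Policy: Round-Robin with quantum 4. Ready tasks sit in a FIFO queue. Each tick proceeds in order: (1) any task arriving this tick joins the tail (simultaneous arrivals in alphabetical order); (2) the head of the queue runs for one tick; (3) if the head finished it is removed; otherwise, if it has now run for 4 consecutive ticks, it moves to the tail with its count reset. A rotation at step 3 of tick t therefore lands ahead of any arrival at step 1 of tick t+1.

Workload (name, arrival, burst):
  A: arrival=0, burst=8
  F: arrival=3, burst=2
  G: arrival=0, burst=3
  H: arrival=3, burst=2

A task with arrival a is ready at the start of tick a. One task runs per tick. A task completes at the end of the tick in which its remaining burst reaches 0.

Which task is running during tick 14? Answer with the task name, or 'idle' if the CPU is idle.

t=0: queue=[A,G] q_used=0 → run A
t=1: queue=[A,G] q_used=1 → run A
t=2: queue=[A,G] q_used=2 → run A
t=3: queue=[A,G,F,H] q_used=3 → run A
t=4: queue=[G,F,H,A] q_used=0 → run G
t=5: queue=[G,F,H,A] q_used=1 → run G
t=6: queue=[G,F,H,A] q_used=2 → run G
t=7: queue=[F,H,A] q_used=0 → run F
t=8: queue=[F,H,A] q_used=1 → run F
t=9: queue=[H,A] q_used=0 → run H
t=10: queue=[H,A] q_used=1 → run H
t=11: queue=[A] q_used=0 → run A
t=12: queue=[A] q_used=1 → run A
t=13: queue=[A] q_used=2 → run A
t=14: queue=[A] q_used=3 → run A
t=15: (idle)
t=16: (idle)
t=17: (idle)

running at tick 14 = A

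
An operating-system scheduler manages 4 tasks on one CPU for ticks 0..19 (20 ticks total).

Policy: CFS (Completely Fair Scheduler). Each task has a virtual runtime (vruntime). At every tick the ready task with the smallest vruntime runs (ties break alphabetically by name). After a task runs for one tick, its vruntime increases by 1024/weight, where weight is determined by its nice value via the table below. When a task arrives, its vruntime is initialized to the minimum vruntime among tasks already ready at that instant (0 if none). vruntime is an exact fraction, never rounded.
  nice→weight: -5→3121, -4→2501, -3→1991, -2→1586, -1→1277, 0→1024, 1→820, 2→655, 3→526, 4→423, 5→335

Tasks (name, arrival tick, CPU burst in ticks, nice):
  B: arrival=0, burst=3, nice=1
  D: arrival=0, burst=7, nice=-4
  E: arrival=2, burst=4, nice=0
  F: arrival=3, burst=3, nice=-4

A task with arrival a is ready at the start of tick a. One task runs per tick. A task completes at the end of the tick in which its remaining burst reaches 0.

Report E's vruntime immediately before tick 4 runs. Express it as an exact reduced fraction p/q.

t=0: vr[B=0 D=0] → run B
t=1: vr[B=256/205 D=0] → run D
t=2: vr[B=256/205 D=1024/2501 E=1024/2501] → run D
t=3: vr[B=256/205 D=2048/2501 E=1024/2501 F=1024/2501] → run E
t=4: vr[B=256/205 D=2048/2501 E=3525/2501 F=1024/2501] → run F
t=5: vr[B=256/205 D=2048/2501 E=3525/2501 F=2048/2501] → run D
t=6: vr[B=256/205 D=3072/2501 E=3525/2501 F=2048/2501] → run F
t=7: vr[B=256/205 D=3072/2501 E=3525/2501 F=3072/2501] → run D
t=8: vr[B=256/205 D=4096/2501 E=3525/2501 F=3072/2501] → run F
t=9: vr[B=256/205 D=4096/2501 E=3525/2501] → run B
t=10: vr[B=512/205 D=4096/2501 E=3525/2501] → run E
t=11: vr[B=512/205 D=4096/2501 E=6026/2501] → run D
t=12: vr[B=512/205 D=5120/2501 E=6026/2501] → run D
t=13: vr[B=512/205 D=6144/2501 E=6026/2501] → run E
t=14: vr[B=512/205 D=6144/2501 E=8527/2501] → run D
t=15: vr[B=512/205 E=8527/2501] → run B
t=16: vr[E=8527/2501] → run E
t=17: (idle)
t=18: (idle)
t=19: (idle)

vruntime(E, start of tick 4) = 3525/2501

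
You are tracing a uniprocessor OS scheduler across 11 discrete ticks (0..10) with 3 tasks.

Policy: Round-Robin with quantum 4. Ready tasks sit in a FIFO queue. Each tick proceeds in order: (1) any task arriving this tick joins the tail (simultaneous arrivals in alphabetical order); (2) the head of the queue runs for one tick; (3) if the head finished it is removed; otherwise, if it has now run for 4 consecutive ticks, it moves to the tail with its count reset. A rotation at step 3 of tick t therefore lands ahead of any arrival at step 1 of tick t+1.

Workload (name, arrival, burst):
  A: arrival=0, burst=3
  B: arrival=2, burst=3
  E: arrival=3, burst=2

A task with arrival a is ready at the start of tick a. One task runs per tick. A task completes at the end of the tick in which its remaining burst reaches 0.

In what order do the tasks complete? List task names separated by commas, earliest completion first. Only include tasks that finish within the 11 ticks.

t=0: queue=[A] q_used=0 → run A
t=1: queue=[A] q_used=1 → run A
t=2: queue=[A,B] q_used=2 → run A
t=3: queue=[B,E] q_used=0 → run B
t=4: queue=[B,E] q_used=1 → run B
t=5: queue=[B,E] q_used=2 → run B
t=6: queue=[E] q_used=0 → run E
t=7: queue=[E] q_used=1 → run E
t=8: (idle)
t=9: (idle)
t=10: (idle)

completion order = A, B, E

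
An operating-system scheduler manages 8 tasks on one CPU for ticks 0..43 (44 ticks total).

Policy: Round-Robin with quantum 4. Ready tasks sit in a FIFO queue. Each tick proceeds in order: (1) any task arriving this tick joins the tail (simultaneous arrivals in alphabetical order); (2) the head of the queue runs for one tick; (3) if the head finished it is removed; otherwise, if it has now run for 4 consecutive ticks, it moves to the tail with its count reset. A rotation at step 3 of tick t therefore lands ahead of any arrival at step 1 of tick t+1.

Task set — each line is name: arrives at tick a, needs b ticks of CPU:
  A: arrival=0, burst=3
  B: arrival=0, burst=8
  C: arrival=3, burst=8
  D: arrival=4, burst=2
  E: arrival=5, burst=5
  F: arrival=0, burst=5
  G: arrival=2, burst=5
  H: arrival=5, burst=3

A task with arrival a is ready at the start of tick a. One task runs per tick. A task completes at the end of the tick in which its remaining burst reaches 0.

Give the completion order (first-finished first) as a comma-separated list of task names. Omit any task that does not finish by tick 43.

completion order = A, D, H, B, F, G, C, E

t=0: queue=[A,B,F] q_used=0 → run A
t=1: queue=[A,B,F] q_used=1 → run A
t=2: queue=[A,B,F,G] q_used=2 → run A
t=3: queue=[B,F,G,C] q_used=0 → run B
t=4: queue=[B,F,G,C,D] q_used=1 → run B
t=5: queue=[B,F,G,C,D,E,H] q_used=2 → run B
t=6: queue=[B,F,G,C,D,E,H] q_used=3 → run B
t=7: queue=[F,G,C,D,E,H,B] q_used=0 → run F
t=8: queue=[F,G,C,D,E,H,B] q_used=1 → run F
t=9: queue=[F,G,C,D,E,H,B] q_used=2 → run F
t=10: queue=[F,G,C,D,E,H,B] q_used=3 → run F
t=11: queue=[G,C,D,E,H,B,F] q_used=0 → run G
t=12: queue=[G,C,D,E,H,B,F] q_used=1 → run G
t=13: queue=[G,C,D,E,H,B,F] q_used=2 → run G
t=14: queue=[G,C,D,E,H,B,F] q_used=3 → run G
t=15: queue=[C,D,E,H,B,F,G] q_used=0 → run C
t=16: queue=[C,D,E,H,B,F,G] q_used=1 → run C
t=17: queue=[C,D,E,H,B,F,G] q_used=2 → run C
t=18: queue=[C,D,E,H,B,F,G] q_used=3 → run C
t=19: queue=[D,E,H,B,F,G,C] q_used=0 → run D
t=20: queue=[D,E,H,B,F,G,C] q_used=1 → run D
t=21: queue=[E,H,B,F,G,C] q_used=0 → run E
t=22: queue=[E,H,B,F,G,C] q_used=1 → run E
t=23: queue=[E,H,B,F,G,C] q_used=2 → run E
t=24: queue=[E,H,B,F,G,C] q_used=3 → run E
t=25: queue=[H,B,F,G,C,E] q_used=0 → run H
t=26: queue=[H,B,F,G,C,E] q_used=1 → run H
t=27: queue=[H,B,F,G,C,E] q_used=2 → run H
t=28: queue=[B,F,G,C,E] q_used=0 → run B
t=29: queue=[B,F,G,C,E] q_used=1 → run B
t=30: queue=[B,F,G,C,E] q_used=2 → run B
t=31: queue=[B,F,G,C,E] q_used=3 → run B
t=32: queue=[F,G,C,E] q_used=0 → run F
t=33: queue=[G,C,E] q_used=0 → run G
t=34: queue=[C,E] q_used=0 → run C
t=35: queue=[C,E] q_used=1 → run C
t=36: queue=[C,E] q_used=2 → run C
t=37: queue=[C,E] q_used=3 → run C
t=38: queue=[E] q_used=0 → run E
t=39: (idle)
t=40: (idle)
t=41: (idle)
t=42: (idle)
t=43: (idle)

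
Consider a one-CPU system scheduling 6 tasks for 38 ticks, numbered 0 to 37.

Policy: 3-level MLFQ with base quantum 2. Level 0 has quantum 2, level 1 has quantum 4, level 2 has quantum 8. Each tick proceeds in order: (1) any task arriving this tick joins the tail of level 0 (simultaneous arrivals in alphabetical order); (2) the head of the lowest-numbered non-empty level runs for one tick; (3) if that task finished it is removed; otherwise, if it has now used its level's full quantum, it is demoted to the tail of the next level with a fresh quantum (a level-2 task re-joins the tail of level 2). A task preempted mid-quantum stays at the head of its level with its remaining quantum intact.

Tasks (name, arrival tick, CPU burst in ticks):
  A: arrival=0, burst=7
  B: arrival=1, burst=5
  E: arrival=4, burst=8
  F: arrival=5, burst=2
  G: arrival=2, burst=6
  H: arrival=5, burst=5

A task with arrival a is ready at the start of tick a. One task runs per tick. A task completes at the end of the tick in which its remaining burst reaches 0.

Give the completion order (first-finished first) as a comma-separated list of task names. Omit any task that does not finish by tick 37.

completion order = F, B, G, H, A, E

t=0: L0/L1/L2 = A/-/- → run A
t=1: L0/L1/L2 = AB/-/- → run A
t=2: L0/L1/L2 = BG/A/- → run B
t=3: L0/L1/L2 = BG/A/- → run B
t=4: L0/L1/L2 = GE/AB/- → run G
t=5: L0/L1/L2 = GEFH/AB/- → run G
t=6: L0/L1/L2 = EFH/ABG/- → run E
t=7: L0/L1/L2 = EFH/ABG/- → run E
t=8: L0/L1/L2 = FH/ABGE/- → run F
t=9: L0/L1/L2 = FH/ABGE/- → run F
t=10: L0/L1/L2 = H/ABGE/- → run H
t=11: L0/L1/L2 = H/ABGE/- → run H
t=12: L0/L1/L2 = -/ABGEH/- → run A
t=13: L0/L1/L2 = -/ABGEH/- → run A
t=14: L0/L1/L2 = -/ABGEH/- → run A
t=15: L0/L1/L2 = -/ABGEH/- → run A
t=16: L0/L1/L2 = -/BGEH/A → run B
t=17: L0/L1/L2 = -/BGEH/A → run B
t=18: L0/L1/L2 = -/BGEH/A → run B
t=19: L0/L1/L2 = -/GEH/A → run G
t=20: L0/L1/L2 = -/GEH/A → run G
t=21: L0/L1/L2 = -/GEH/A → run G
t=22: L0/L1/L2 = -/GEH/A → run G
t=23: L0/L1/L2 = -/EH/A → run E
t=24: L0/L1/L2 = -/EH/A → run E
t=25: L0/L1/L2 = -/EH/A → run E
t=26: L0/L1/L2 = -/EH/A → run E
t=27: L0/L1/L2 = -/H/AE → run H
t=28: L0/L1/L2 = -/H/AE → run H
t=29: L0/L1/L2 = -/H/AE → run H
t=30: L0/L1/L2 = -/-/AE → run A
t=31: L0/L1/L2 = -/-/E → run E
t=32: L0/L1/L2 = -/-/E → run E
t=33: (idle)
t=34: (idle)
t=35: (idle)
t=36: (idle)
t=37: (idle)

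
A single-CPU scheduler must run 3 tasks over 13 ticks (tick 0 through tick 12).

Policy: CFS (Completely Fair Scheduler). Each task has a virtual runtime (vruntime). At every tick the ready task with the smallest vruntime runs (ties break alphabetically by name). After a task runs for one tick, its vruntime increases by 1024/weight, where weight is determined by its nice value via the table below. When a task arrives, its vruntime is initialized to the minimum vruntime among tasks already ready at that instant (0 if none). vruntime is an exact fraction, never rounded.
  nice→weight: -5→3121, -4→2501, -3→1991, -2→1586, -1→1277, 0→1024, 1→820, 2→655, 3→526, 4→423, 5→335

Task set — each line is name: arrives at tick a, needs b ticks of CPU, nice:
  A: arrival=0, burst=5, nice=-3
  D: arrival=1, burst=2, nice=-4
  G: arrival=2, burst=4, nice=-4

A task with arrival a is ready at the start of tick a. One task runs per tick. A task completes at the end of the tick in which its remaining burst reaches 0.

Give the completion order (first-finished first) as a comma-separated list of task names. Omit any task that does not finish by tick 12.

completion order = D, G, A

t=0: vr[A=0] → run A
t=1: vr[A=1024/1991 D=1024/1991] → run A
t=2: vr[A=2048/1991 D=1024/1991 G=1024/1991] → run D
t=3: vr[A=2048/1991 D=4599808/4979491 G=1024/1991] → run G
t=4: vr[A=2048/1991 D=4599808/4979491 G=4599808/4979491] → run D
t=5: vr[A=2048/1991 G=4599808/4979491] → run G
t=6: vr[A=2048/1991 G=6638592/4979491] → run A
t=7: vr[A=3072/1991 G=6638592/4979491] → run G
t=8: vr[A=3072/1991 G=8677376/4979491] → run A
t=9: vr[A=4096/1991 G=8677376/4979491] → run G
t=10: vr[A=4096/1991] → run A
t=11: (idle)
t=12: (idle)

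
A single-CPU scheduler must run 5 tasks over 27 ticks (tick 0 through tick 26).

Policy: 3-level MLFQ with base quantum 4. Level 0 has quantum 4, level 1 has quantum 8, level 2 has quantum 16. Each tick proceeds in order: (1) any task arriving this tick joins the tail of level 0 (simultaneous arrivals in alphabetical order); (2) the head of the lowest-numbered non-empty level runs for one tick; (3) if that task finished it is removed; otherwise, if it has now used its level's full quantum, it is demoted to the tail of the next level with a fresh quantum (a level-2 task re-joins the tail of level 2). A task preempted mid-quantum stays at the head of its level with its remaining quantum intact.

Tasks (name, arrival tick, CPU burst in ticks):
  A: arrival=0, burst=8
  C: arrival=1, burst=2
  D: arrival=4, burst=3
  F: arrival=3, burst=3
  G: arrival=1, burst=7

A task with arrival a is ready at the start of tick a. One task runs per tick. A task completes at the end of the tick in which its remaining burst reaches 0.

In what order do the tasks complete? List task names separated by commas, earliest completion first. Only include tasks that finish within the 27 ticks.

completion order = C, F, D, A, G

t=0: L0/L1/L2 = A/-/- → run A
t=1: L0/L1/L2 = ACG/-/- → run A
t=2: L0/L1/L2 = ACG/-/- → run A
t=3: L0/L1/L2 = ACGF/-/- → run A
t=4: L0/L1/L2 = CGFD/A/- → run C
t=5: L0/L1/L2 = CGFD/A/- → run C
t=6: L0/L1/L2 = GFD/A/- → run G
t=7: L0/L1/L2 = GFD/A/- → run G
t=8: L0/L1/L2 = GFD/A/- → run G
t=9: L0/L1/L2 = GFD/A/- → run G
t=10: L0/L1/L2 = FD/AG/- → run F
t=11: L0/L1/L2 = FD/AG/- → run F
t=12: L0/L1/L2 = FD/AG/- → run F
t=13: L0/L1/L2 = D/AG/- → run D
t=14: L0/L1/L2 = D/AG/- → run D
t=15: L0/L1/L2 = D/AG/- → run D
t=16: L0/L1/L2 = -/AG/- → run A
t=17: L0/L1/L2 = -/AG/- → run A
t=18: L0/L1/L2 = -/AG/- → run A
t=19: L0/L1/L2 = -/AG/- → run A
t=20: L0/L1/L2 = -/G/- → run G
t=21: L0/L1/L2 = -/G/- → run G
t=22: L0/L1/L2 = -/G/- → run G
t=23: (idle)
t=24: (idle)
t=25: (idle)
t=26: (idle)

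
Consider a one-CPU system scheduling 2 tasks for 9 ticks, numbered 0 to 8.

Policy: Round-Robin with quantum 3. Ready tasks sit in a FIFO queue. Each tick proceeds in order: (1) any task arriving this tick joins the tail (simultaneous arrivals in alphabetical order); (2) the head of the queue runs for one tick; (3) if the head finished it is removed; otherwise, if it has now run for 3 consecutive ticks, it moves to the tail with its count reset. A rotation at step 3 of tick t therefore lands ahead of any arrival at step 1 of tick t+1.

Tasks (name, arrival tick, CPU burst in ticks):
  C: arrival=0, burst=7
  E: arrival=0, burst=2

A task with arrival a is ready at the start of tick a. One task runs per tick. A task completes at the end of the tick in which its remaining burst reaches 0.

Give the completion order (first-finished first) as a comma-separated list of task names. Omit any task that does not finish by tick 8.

completion order = E, C

t=0: queue=[C,E] q_used=0 → run C
t=1: queue=[C,E] q_used=1 → run C
t=2: queue=[C,E] q_used=2 → run C
t=3: queue=[E,C] q_used=0 → run E
t=4: queue=[E,C] q_used=1 → run E
t=5: queue=[C] q_used=0 → run C
t=6: queue=[C] q_used=1 → run C
t=7: queue=[C] q_used=2 → run C
t=8: queue=[C] q_used=0 → run C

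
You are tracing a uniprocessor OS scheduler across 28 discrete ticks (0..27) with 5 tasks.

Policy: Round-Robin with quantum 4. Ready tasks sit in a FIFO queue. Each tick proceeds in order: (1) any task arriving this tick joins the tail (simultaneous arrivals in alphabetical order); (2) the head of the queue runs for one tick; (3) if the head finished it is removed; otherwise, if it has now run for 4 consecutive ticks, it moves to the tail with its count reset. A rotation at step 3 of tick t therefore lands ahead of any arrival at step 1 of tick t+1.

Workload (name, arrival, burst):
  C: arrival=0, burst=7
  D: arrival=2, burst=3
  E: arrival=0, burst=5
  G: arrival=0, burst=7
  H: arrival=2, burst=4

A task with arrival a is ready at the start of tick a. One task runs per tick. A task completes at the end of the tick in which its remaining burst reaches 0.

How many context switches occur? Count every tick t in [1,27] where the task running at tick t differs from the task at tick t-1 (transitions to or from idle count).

context switches = 8

t=0: queue=[C,E,G] q_used=0 → run C
t=1: queue=[C,E,G] q_used=1 → run C
t=2: queue=[C,E,G,D,H] q_used=2 → run C
t=3: queue=[C,E,G,D,H] q_used=3 → run C
t=4: queue=[E,G,D,H,C] q_used=0 → run E
t=5: queue=[E,G,D,H,C] q_used=1 → run E
t=6: queue=[E,G,D,H,C] q_used=2 → run E
t=7: queue=[E,G,D,H,C] q_used=3 → run E
t=8: queue=[G,D,H,C,E] q_used=0 → run G
t=9: queue=[G,D,H,C,E] q_used=1 → run G
t=10: queue=[G,D,H,C,E] q_used=2 → run G
t=11: queue=[G,D,H,C,E] q_used=3 → run G
t=12: queue=[D,H,C,E,G] q_used=0 → run D
t=13: queue=[D,H,C,E,G] q_used=1 → run D
t=14: queue=[D,H,C,E,G] q_used=2 → run D
t=15: queue=[H,C,E,G] q_used=0 → run H
t=16: queue=[H,C,E,G] q_used=1 → run H
t=17: queue=[H,C,E,G] q_used=2 → run H
t=18: queue=[H,C,E,G] q_used=3 → run H
t=19: queue=[C,E,G] q_used=0 → run C
t=20: queue=[C,E,G] q_used=1 → run C
t=21: queue=[C,E,G] q_used=2 → run C
t=22: queue=[E,G] q_used=0 → run E
t=23: queue=[G] q_used=0 → run G
t=24: queue=[G] q_used=1 → run G
t=25: queue=[G] q_used=2 → run G
t=26: (idle)
t=27: (idle)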